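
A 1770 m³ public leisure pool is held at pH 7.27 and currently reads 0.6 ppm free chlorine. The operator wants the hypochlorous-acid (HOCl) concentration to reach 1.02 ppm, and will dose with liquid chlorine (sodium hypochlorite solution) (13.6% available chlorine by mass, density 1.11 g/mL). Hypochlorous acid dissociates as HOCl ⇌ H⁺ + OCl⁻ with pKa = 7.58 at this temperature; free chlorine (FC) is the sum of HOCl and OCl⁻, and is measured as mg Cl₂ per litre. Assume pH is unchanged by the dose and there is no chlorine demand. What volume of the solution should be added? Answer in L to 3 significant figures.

10.8 L

Volume: 1770 m³ = 1,770,000 L.
[OCl⁻]/[HOCl] = 10^(pH − pKa) = 10^(7.27 − 7.58) = 0.4898; fraction as HOCl = 1/(1 + 0.4898) = 0.6712.
Free chlorine required for 1.02 ppm HOCl: 1.02 / 0.6712 = 1.52 ppm.
FC to add: 1.52 − 0.6 = 0.9196 mg/L as Cl₂.
Cl₂ equivalent: 0.9196 mg/L × 1,770,000 L = 1628 g.
Product at 13.6% available Cl: 1628 / 0.136 = 11,970 g.
Volume: 11,970 g ÷ 1.11 g/mL = 10,780 mL.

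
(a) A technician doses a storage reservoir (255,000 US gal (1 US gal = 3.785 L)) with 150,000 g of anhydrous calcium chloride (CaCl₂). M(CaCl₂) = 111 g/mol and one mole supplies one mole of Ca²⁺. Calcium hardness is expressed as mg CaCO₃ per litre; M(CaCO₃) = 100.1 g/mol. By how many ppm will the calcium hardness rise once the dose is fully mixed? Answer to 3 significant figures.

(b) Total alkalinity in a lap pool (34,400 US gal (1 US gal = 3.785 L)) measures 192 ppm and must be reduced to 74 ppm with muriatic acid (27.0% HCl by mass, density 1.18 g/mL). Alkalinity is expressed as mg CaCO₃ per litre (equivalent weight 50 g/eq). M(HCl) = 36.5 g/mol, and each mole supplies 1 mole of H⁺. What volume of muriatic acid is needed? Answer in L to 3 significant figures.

(a) 140 ppm; (b) 35.2 L

(a) Volume: 255,000 US gal × 3.785 L/gal = 965,175 L.
(a) Moles of Ca²⁺: 150,000 g ÷ 111 g/mol = 1351 mol.
(a) As CaCO₃: 1351 mol × 100.1 g/mol = 135,300 g.
(a) Rise: 135,300 g / 965,175 L × 1000 = 140.2 mg/L.

(b) Volume: 34,400 US gal × 3.785 L/gal = 130,204 L.
(b) Alkalinity to neutralize: (192 − 74) = 118 mg/L as CaCO₃ × 130,204 L = 15,360 g as CaCO₃.
(b) Equivalents of H⁺ required: 15,360 ÷ 50 g/eq = 307.3 eq = 307.3 mol HCl.
(b) Mass of HCl: 307.3 × 36.5 = 11,220 g.
(b) Mass of 27.0% solution: 11,220 / 0.27 = 41,540 g.
(b) Volume: 41,540 g ÷ 1.18 g/mL = 35,200 mL.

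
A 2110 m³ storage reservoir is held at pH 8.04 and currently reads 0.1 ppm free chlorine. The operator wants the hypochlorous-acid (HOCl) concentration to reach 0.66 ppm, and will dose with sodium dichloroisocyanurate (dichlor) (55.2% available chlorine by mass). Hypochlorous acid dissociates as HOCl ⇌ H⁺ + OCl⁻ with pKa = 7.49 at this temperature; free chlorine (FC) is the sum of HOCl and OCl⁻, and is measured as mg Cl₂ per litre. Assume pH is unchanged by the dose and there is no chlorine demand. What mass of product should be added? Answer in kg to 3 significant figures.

11.1 kg

Volume: 2110 m³ = 2,110,000 L.
[OCl⁻]/[HOCl] = 10^(pH − pKa) = 10^(8.04 − 7.49) = 3.548; fraction as HOCl = 1/(1 + 3.548) = 0.2199.
Free chlorine required for 0.66 ppm HOCl: 0.66 / 0.2199 = 3.002 ppm.
FC to add: 3.002 − 0.1 = 2.902 mg/L as Cl₂.
Cl₂ equivalent: 2.902 mg/L × 2,110,000 L = 6123 g.
Product at 55.2% available Cl: 6123 / 0.552 = 11,090 g.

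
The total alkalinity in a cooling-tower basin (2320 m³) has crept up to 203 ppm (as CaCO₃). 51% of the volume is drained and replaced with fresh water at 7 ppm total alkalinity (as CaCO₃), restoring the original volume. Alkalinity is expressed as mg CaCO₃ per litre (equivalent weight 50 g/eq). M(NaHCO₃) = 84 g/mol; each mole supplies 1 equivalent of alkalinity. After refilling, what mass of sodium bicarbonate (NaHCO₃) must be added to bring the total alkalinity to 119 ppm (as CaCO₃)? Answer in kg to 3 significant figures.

Volume: 2320 m³ = 2,320,000 L.
After draining 51% and refilling: 203 × 0.49 + 7 × 0.51 = 103.04 ppm.
Deficit to target: 119 − 103.04 = 15.96 mg/L.
As CaCO₃: 15.96 mg/L × 2,320,000 L = 37,030 g; ÷ 50 g/eq ÷ 1 = 740.5 mol NaHCO₃.
Mass: 740.5 × 84 = 62,210 g.

62.2 kg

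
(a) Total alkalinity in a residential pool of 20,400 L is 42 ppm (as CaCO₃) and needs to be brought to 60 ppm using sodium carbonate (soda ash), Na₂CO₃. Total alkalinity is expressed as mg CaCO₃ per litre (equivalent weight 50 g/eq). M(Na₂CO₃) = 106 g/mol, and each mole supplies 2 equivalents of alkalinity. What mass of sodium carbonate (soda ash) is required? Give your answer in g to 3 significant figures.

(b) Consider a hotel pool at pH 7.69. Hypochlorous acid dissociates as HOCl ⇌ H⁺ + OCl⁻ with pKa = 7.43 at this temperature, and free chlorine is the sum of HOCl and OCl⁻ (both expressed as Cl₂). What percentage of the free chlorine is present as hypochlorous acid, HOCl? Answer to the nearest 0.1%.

(a) 389 g; (b) 35.5%

(a) Alkalinity to add: (60 − 42) = 18 mg/L as CaCO₃ × 20,400 L = 367.2 g as CaCO₃.
(a) Equivalents: 367.2 g ÷ 50 g/eq = 7.344 eq.
(a) Each mole of Na₂CO₃ supplies 2 eq, so 7.344 / 2 = 3.672 mol.
(a) Mass: 3.672 mol × 106 g/mol = 389.2 g.

(b) [OCl⁻]/[HOCl] = 10^(pH − pKa) = 10^(7.69 − 7.43) = 10^0.26 = 1.82.
(b) Fraction as HOCl = 1 / (1 + 1.82) = 0.3546.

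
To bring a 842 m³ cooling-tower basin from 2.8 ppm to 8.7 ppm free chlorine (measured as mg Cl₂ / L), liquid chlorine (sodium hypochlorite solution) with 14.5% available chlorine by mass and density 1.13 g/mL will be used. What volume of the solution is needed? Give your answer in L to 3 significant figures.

30.3 L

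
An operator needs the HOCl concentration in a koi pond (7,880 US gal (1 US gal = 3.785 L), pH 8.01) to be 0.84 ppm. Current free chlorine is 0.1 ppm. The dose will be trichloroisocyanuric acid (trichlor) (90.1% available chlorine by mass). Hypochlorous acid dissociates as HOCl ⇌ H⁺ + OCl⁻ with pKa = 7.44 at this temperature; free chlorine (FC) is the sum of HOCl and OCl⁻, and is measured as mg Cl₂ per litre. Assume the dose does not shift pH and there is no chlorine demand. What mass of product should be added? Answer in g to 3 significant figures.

128 g

Volume: 7,880 US gal × 3.785 L/gal = 29,826 L.
[OCl⁻]/[HOCl] = 10^(pH − pKa) = 10^(8.01 − 7.44) = 3.715; fraction as HOCl = 1/(1 + 3.715) = 0.2121.
Free chlorine required for 0.84 ppm HOCl: 0.84 / 0.2121 = 3.961 ppm.
FC to add: 3.961 − 0.1 = 3.861 mg/L as Cl₂.
Cl₂ equivalent: 3.861 mg/L × 29,826 L = 115.2 g.
Product at 90.1% available Cl: 115.2 / 0.901 = 127.8 g.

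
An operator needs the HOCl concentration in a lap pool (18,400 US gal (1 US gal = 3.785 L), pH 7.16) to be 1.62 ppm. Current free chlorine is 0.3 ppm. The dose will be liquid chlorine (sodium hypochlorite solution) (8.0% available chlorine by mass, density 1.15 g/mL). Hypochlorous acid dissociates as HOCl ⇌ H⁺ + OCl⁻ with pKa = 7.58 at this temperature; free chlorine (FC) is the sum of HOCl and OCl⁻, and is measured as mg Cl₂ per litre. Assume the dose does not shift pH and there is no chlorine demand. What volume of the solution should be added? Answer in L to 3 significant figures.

Volume: 18,400 US gal × 3.785 L/gal = 69,644 L.
[OCl⁻]/[HOCl] = 10^(pH − pKa) = 10^(7.16 − 7.58) = 0.3802; fraction as HOCl = 1/(1 + 0.3802) = 0.7245.
Free chlorine required for 1.62 ppm HOCl: 1.62 / 0.7245 = 2.236 ppm.
FC to add: 2.236 − 0.3 = 1.936 mg/L as Cl₂.
Cl₂ equivalent: 1.936 mg/L × 69,644 L = 134.8 g.
Product at 8.0% available Cl: 134.8 / 0.08 = 1685 g.
Volume: 1685 g ÷ 1.15 g/mL = 1465 mL.

1.47 L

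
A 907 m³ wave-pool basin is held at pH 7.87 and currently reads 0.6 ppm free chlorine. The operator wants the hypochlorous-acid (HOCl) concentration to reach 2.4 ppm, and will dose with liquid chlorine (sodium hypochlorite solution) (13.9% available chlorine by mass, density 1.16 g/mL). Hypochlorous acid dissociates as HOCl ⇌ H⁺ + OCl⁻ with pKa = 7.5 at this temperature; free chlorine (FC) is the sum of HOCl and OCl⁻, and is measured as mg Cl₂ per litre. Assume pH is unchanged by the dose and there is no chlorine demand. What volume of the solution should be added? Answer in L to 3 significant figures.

41.8 L

Volume: 907 m³ = 907,000 L.
[OCl⁻]/[HOCl] = 10^(pH − pKa) = 10^(7.87 − 7.5) = 2.344; fraction as HOCl = 1/(1 + 2.344) = 0.299.
Free chlorine required for 2.4 ppm HOCl: 2.4 / 0.299 = 8.026 ppm.
FC to add: 8.026 − 0.6 = 7.426 mg/L as Cl₂.
Cl₂ equivalent: 7.426 mg/L × 907,000 L = 6736 g.
Product at 13.9% available Cl: 6736 / 0.139 = 48,460 g.
Volume: 48,460 g ÷ 1.16 g/mL = 41,770 mL.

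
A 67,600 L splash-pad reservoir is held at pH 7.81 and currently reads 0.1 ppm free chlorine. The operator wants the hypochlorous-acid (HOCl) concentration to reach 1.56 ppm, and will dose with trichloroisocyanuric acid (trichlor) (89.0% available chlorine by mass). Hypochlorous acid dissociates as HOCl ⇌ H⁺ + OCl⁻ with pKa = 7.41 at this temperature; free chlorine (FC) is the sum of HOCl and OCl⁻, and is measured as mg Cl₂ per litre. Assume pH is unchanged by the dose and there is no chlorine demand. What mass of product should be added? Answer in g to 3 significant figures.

409 g

[OCl⁻]/[HOCl] = 10^(pH − pKa) = 10^(7.81 − 7.41) = 2.512; fraction as HOCl = 1/(1 + 2.512) = 0.2847.
Free chlorine required for 1.56 ppm HOCl: 1.56 / 0.2847 = 5.479 ppm.
FC to add: 5.479 − 0.1 = 5.379 mg/L as Cl₂.
Cl₂ equivalent: 5.379 mg/L × 67,600 L = 363.6 g.
Product at 89.0% available Cl: 363.6 / 0.89 = 408.5 g.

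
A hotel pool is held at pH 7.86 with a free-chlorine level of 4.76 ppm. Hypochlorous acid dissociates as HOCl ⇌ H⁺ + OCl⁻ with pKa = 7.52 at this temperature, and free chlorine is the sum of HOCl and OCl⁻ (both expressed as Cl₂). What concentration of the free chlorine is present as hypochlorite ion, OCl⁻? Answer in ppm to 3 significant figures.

3.27 ppm

[OCl⁻]/[HOCl] = 10^(pH − pKa) = 10^(7.86 − 7.52) = 10^0.34 = 2.188.
Fraction as HOCl = 1 / (1 + 2.188) = 0.3137.
OCl⁻ = (1 − 0.3137) × 4.76 ppm = 3.267 ppm.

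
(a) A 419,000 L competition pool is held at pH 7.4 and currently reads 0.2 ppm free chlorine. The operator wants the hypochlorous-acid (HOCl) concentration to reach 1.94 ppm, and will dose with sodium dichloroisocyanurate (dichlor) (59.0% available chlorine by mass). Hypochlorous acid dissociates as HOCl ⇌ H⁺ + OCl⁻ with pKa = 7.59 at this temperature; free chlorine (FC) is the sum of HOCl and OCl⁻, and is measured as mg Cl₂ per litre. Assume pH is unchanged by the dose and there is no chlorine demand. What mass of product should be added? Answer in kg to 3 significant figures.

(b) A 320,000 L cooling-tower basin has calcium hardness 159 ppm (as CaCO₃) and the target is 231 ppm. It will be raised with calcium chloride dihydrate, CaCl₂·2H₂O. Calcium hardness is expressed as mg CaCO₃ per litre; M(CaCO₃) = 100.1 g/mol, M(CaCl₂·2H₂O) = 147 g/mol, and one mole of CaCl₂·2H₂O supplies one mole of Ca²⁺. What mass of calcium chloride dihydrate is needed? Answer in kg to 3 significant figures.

(a) [OCl⁻]/[HOCl] = 10^(pH − pKa) = 10^(7.4 − 7.59) = 0.6457; fraction as HOCl = 1/(1 + 0.6457) = 0.6077.
(a) Free chlorine required for 1.94 ppm HOCl: 1.94 / 0.6077 = 3.193 ppm.
(a) FC to add: 3.193 − 0.2 = 2.993 mg/L as Cl₂.
(a) Cl₂ equivalent: 2.993 mg/L × 419,000 L = 1254 g.
(a) Product at 59.0% available Cl: 1254 / 0.59 = 2125 g.

(b) Hardness to add: (231 − 159) = 72 mg/L as CaCO₃ × 320,000 L = 23,040 g as CaCO₃.
(b) Moles of Ca²⁺ (1 mol Ca²⁺ ≡ 1 mol CaCO₃): 23,040 / 100.1 g/mol = 230.2 mol.
(b) Mass of CaCl₂·2H₂O: 230.2 × 147 = 33,830 g.

(a) 2.13 kg; (b) 33.8 kg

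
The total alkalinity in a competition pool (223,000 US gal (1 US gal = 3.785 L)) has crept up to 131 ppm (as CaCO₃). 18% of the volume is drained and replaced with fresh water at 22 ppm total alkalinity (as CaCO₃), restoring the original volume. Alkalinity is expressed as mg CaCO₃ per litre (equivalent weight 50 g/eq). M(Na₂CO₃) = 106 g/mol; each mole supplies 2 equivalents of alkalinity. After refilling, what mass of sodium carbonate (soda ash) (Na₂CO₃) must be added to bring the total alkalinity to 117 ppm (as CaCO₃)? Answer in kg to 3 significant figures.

5.03 kg

Volume: 223,000 US gal × 3.785 L/gal = 844,055 L.
After draining 18% and refilling: 131 × 0.82 + 22 × 0.18 = 111.38 ppm.
Deficit to target: 117 − 111.38 = 5.62 mg/L.
As CaCO₃: 5.62 mg/L × 844,055 L = 4744 g; ÷ 50 g/eq ÷ 2 = 47.44 mol Na₂CO₃.
Mass: 47.44 × 106 = 5028 g.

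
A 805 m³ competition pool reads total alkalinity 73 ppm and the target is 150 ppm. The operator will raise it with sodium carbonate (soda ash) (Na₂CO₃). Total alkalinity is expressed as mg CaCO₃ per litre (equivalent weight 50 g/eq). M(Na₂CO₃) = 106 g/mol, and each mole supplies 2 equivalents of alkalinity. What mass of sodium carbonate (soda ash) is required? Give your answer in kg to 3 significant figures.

65.7 kg

Volume: 805 m³ = 805,000 L.
Alkalinity to add: (150 − 73) = 77 mg/L as CaCO₃ × 805,000 L = 61,980 g as CaCO₃.
Equivalents: 61,980 g ÷ 50 g/eq = 1240 eq.
Each mole of Na₂CO₃ supplies 2 eq, so 1240 / 2 = 619.9 mol.
Mass: 619.9 mol × 106 g/mol = 65,700 g.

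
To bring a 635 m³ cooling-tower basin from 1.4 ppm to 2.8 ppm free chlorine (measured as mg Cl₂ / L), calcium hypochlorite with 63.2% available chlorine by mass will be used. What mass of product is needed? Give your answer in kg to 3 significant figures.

Volume: 635 m³ = 635,000 L.
Chlorine deficit: 2.8 − 1.4 = 1.4 ppm = 1.4 mg/L as Cl₂.
Cl₂ equivalent needed: 1.4 mg/L × 635,000 L = 889,000 mg = 889 g.
Product at 63.2% available chlorine: 889 / 0.632 = 1407 g.

1.41 kg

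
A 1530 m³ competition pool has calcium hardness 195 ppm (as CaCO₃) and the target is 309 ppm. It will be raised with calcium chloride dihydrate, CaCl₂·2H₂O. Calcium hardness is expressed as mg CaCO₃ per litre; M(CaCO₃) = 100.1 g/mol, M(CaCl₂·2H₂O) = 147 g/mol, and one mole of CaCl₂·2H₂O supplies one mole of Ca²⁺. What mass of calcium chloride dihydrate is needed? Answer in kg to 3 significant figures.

Volume: 1530 m³ = 1,530,000 L.
Hardness to add: (309 − 195) = 114 mg/L as CaCO₃ × 1,530,000 L = 174,400 g as CaCO₃.
Moles of Ca²⁺ (1 mol Ca²⁺ ≡ 1 mol CaCO₃): 174,400 / 100.1 g/mol = 1742 mol.
Mass of CaCl₂·2H₂O: 1742 × 147 = 256,100 g.

256 kg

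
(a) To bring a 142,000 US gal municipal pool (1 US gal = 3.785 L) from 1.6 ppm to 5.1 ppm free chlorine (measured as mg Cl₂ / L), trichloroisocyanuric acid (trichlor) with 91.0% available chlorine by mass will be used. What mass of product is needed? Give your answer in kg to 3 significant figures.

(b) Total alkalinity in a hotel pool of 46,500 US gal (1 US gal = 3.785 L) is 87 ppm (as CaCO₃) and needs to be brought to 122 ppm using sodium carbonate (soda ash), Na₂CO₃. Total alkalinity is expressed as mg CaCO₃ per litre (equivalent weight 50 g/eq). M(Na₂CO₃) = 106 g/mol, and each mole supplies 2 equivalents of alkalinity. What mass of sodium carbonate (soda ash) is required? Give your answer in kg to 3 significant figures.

(a) Volume: 142,000 US gal × 3.785 L/gal = 537,470 L.
(a) Chlorine deficit: 5.1 − 1.6 = 3.5 ppm = 3.5 mg/L as Cl₂.
(a) Cl₂ equivalent needed: 3.5 mg/L × 537,470 L = 1,881,000 mg = 1881 g.
(a) Product at 91.0% available chlorine: 1881 / 0.91 = 2067 g.

(b) Volume: 46,500 US gal × 3.785 L/gal = 176,002 L.
(b) Alkalinity to add: (122 − 87) = 35 mg/L as CaCO₃ × 176,002 L = 6160 g as CaCO₃.
(b) Equivalents: 6160 g ÷ 50 g/eq = 123.2 eq.
(b) Each mole of Na₂CO₃ supplies 2 eq, so 123.2 / 2 = 61.6 mol.
(b) Mass: 61.6 mol × 106 g/mol = 6530 g.

(a) 2.07 kg; (b) 6.53 kg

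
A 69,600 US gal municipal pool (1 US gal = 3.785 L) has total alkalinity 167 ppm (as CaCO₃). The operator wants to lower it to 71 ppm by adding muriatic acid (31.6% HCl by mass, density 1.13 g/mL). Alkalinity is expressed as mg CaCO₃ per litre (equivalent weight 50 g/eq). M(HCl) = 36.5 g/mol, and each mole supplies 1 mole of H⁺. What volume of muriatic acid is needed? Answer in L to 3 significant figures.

Volume: 69,600 US gal × 3.785 L/gal = 263,436 L.
Alkalinity to neutralize: (167 − 71) = 96 mg/L as CaCO₃ × 263,436 L = 25,290 g as CaCO₃.
Equivalents of H⁺ required: 25,290 ÷ 50 g/eq = 505.8 eq = 505.8 mol HCl.
Mass of HCl: 505.8 × 36.5 = 18,460 g.
Mass of 31.6% solution: 18,460 / 0.316 = 58,420 g.
Volume: 58,420 g ÷ 1.13 g/mL = 51,700 mL.

51.7 L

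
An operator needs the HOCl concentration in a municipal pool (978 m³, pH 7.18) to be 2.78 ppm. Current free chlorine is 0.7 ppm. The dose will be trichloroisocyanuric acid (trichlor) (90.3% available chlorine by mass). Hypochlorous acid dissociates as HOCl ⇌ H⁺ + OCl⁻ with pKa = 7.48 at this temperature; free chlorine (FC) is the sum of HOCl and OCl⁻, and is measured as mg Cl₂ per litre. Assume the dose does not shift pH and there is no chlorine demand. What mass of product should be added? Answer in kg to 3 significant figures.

3.76 kg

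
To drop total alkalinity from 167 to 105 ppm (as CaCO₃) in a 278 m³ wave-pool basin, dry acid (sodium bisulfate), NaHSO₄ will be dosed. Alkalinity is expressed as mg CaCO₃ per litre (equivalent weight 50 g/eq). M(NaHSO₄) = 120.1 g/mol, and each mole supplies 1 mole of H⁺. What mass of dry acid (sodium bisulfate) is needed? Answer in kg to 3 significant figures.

Volume: 278 m³ = 278,000 L.
Alkalinity to neutralize: (167 − 105) = 62 mg/L as CaCO₃ × 278,000 L = 17,240 g as CaCO₃.
Equivalents of H⁺ required: 17,240 ÷ 50 g/eq = 344.7 eq = 344.7 mol NaHSO₄.
Mass of NaHSO₄: 344.7 × 120.1 = 41,400 g.

41.4 kg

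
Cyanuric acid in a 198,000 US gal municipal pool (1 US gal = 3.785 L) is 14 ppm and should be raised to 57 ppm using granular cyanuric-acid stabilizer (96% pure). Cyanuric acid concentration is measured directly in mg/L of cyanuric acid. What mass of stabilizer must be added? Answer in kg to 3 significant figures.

Volume: 198,000 US gal × 3.785 L/gal = 749,430 L.
CYA to add: (57 − 14) = 43 mg/L × 749,430 L = 32,230 g cyanuric acid.
At 96% purity: 32,230 / 0.96 = 33,570 g product.

33.6 kg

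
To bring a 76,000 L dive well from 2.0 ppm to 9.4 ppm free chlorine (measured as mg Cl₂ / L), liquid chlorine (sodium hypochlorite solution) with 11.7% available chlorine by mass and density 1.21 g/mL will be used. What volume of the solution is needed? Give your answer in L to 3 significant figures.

Chlorine deficit: 9.4 − 2.0 = 7.4 ppm = 7.4 mg/L as Cl₂.
Cl₂ equivalent needed: 7.4 mg/L × 76,000 L = 562,400 mg = 562.4 g.
Product at 11.7% available chlorine: 562.4 / 0.117 = 4807 g.
Volume at density 1.21 g/mL: 4807 g ÷ 1.21 g/mL = 3973 mL.

3.97 L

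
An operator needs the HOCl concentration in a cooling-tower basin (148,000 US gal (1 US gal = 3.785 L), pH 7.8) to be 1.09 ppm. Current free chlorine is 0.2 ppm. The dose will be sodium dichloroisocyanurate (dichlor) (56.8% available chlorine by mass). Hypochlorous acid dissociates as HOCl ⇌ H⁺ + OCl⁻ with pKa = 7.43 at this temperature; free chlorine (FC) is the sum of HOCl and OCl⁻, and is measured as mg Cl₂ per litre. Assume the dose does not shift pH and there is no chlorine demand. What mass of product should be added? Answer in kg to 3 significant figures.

Volume: 148,000 US gal × 3.785 L/gal = 560,180 L.
[OCl⁻]/[HOCl] = 10^(pH − pKa) = 10^(7.8 − 7.43) = 2.344; fraction as HOCl = 1/(1 + 2.344) = 0.299.
Free chlorine required for 1.09 ppm HOCl: 1.09 / 0.299 = 3.645 ppm.
FC to add: 3.645 − 0.2 = 3.445 mg/L as Cl₂.
Cl₂ equivalent: 3.445 mg/L × 560,180 L = 1930 g.
Product at 56.8% available Cl: 1930 / 0.568 = 3398 g.

3.40 kg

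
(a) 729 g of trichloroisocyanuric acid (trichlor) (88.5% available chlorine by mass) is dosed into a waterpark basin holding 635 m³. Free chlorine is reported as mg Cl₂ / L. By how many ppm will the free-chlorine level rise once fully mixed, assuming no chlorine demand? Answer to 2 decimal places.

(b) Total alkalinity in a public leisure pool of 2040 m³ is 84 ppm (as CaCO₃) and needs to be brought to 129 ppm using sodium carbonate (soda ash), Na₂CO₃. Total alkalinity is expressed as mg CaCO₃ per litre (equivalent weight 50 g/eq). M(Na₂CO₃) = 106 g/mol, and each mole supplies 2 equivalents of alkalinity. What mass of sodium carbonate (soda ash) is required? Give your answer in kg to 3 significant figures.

(a) 1.02 ppm; (b) 97.3 kg

(a) Volume: 635 m³ = 635,000 L.
(a) Available chlorine delivered: 729 g × 0.885 = 645.2 g as Cl₂.
(a) Concentration rise: 645.2 g / 635,000 L = 1.016 mg/L = 1.02 ppm.

(b) Volume: 2040 m³ = 2,040,000 L.
(b) Alkalinity to add: (129 − 84) = 45 mg/L as CaCO₃ × 2,040,000 L = 91,800 g as CaCO₃.
(b) Equivalents: 91,800 g ÷ 50 g/eq = 1836 eq.
(b) Each mole of Na₂CO₃ supplies 2 eq, so 1836 / 2 = 918 mol.
(b) Mass: 918 mol × 106 g/mol = 97,310 g.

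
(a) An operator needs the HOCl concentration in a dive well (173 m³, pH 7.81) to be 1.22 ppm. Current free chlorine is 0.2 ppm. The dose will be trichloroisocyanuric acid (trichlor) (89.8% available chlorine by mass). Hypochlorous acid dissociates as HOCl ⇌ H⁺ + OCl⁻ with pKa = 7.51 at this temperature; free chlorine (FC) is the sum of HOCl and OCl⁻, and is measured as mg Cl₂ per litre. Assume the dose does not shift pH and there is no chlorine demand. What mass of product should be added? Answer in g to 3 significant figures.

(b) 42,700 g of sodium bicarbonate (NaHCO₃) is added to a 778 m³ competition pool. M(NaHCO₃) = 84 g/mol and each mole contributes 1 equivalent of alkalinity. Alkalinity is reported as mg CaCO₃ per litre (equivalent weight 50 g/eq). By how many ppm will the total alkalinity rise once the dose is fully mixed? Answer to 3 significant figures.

(a) 665 g; (b) 32.7 ppm

(a) Volume: 173 m³ = 173,000 L.
(a) [OCl⁻]/[HOCl] = 10^(pH − pKa) = 10^(7.81 − 7.51) = 1.995; fraction as HOCl = 1/(1 + 1.995) = 0.3339.
(a) Free chlorine required for 1.22 ppm HOCl: 1.22 / 0.3339 = 3.654 ppm.
(a) FC to add: 3.654 − 0.2 = 3.454 mg/L as Cl₂.
(a) Cl₂ equivalent: 3.454 mg/L × 173,000 L = 597.6 g.
(a) Product at 89.8% available Cl: 597.6 / 0.898 = 665.5 g.

(b) Volume: 778 m³ = 778,000 L.
(b) Moles of NaHCO₃: 42,700 g ÷ 84 g/mol = 508.3 mol → 508.3 eq of alkalinity.
(b) As CaCO₃: 508.3 eq × 50 g/eq = 25,420 g.
(b) Rise: 25,420 g / 778,000 L × 1000 = 32.67 mg/L.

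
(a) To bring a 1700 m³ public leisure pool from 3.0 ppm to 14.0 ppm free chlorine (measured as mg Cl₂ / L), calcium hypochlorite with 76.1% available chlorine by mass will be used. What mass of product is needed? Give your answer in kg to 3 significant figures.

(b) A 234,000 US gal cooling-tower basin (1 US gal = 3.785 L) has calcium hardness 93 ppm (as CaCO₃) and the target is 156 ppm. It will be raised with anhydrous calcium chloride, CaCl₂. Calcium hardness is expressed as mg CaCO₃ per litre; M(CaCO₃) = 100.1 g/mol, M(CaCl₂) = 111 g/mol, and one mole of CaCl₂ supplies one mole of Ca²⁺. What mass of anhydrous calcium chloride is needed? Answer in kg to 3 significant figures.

(a) Volume: 1700 m³ = 1,700,000 L.
(a) Chlorine deficit: 14.0 − 3.0 = 11 ppm = 11 mg/L as Cl₂.
(a) Cl₂ equivalent needed: 11 mg/L × 1,700,000 L = 18,700,000 mg = 18,700 g.
(a) Product at 76.1% available chlorine: 18,700 / 0.761 = 24,570 g.

(b) Volume: 234,000 US gal × 3.785 L/gal = 885,690 L.
(b) Hardness to add: (156 − 93) = 63 mg/L as CaCO₃ × 885,690 L = 55,800 g as CaCO₃.
(b) Moles of Ca²⁺ (1 mol Ca²⁺ ≡ 1 mol CaCO₃): 55,800 / 100.1 g/mol = 557.4 mol.
(b) Mass of CaCl₂: 557.4 × 111 = 61,870 g.

(a) 24.6 kg; (b) 61.9 kg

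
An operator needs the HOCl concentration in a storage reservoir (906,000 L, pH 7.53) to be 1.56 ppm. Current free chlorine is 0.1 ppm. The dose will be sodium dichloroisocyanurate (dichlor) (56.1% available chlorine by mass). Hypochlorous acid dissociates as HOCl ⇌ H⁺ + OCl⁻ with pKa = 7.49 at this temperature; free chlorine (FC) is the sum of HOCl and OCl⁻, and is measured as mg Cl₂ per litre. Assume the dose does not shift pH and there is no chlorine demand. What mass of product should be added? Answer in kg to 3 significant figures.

[OCl⁻]/[HOCl] = 10^(pH − pKa) = 10^(7.53 − 7.49) = 1.096; fraction as HOCl = 1/(1 + 1.096) = 0.477.
Free chlorine required for 1.56 ppm HOCl: 1.56 / 0.477 = 3.271 ppm.
FC to add: 3.271 − 0.1 = 3.171 mg/L as Cl₂.
Cl₂ equivalent: 3.171 mg/L × 906,000 L = 2872 g.
Product at 56.1% available Cl: 2872 / 0.561 = 5120 g.

5.12 kg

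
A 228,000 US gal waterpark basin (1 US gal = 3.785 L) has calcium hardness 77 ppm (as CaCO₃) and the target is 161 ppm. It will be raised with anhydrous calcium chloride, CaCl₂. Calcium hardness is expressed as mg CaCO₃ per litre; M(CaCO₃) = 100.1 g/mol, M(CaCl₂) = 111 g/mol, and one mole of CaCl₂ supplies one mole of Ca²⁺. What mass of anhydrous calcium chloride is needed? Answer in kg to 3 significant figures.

80.4 kg

Volume: 228,000 US gal × 3.785 L/gal = 862,980 L.
Hardness to add: (161 − 77) = 84 mg/L as CaCO₃ × 862,980 L = 72,490 g as CaCO₃.
Moles of Ca²⁺ (1 mol Ca²⁺ ≡ 1 mol CaCO₃): 72,490 / 100.1 g/mol = 724.2 mol.
Mass of CaCl₂: 724.2 × 111 = 80,380 g.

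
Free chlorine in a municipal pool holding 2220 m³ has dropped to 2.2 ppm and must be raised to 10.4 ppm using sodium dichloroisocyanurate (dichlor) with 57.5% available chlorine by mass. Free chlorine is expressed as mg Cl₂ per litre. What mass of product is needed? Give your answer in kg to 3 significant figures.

31.7 kg

Volume: 2220 m³ = 2,220,000 L.
Chlorine deficit: 10.4 − 2.2 = 8.2 ppm = 8.2 mg/L as Cl₂.
Cl₂ equivalent needed: 8.2 mg/L × 2,220,000 L = 18,200,000 mg = 18,200 g.
Product at 57.5% available chlorine: 18,200 / 0.575 = 31,660 g.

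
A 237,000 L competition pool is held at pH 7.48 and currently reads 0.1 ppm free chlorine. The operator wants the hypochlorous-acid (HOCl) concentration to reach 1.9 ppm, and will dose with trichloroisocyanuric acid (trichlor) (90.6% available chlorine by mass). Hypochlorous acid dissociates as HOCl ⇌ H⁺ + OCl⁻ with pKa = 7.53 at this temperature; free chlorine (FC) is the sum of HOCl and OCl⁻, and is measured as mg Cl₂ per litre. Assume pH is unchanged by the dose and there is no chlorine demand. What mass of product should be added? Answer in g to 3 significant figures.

[OCl⁻]/[HOCl] = 10^(pH − pKa) = 10^(7.48 − 7.53) = 0.8913; fraction as HOCl = 1/(1 + 0.8913) = 0.5288.
Free chlorine required for 1.9 ppm HOCl: 1.9 / 0.5288 = 3.593 ppm.
FC to add: 3.593 − 0.1 = 3.493 mg/L as Cl₂.
Cl₂ equivalent: 3.493 mg/L × 237,000 L = 827.9 g.
Product at 90.6% available Cl: 827.9 / 0.906 = 913.8 g.

914 g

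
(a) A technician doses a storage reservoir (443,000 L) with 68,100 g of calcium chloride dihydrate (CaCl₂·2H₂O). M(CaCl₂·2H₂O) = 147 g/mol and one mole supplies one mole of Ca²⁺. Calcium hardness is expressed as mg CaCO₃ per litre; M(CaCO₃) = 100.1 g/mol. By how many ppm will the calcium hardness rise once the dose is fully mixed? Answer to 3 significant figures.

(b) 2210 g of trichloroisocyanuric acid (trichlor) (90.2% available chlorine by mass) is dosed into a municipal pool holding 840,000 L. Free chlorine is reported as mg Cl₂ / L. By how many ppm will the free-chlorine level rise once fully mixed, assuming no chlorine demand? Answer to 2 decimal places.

(a) Moles of Ca²⁺: 68,100 g ÷ 147 g/mol = 463.3 mol.
(a) As CaCO₃: 463.3 mol × 100.1 g/mol = 46,370 g.
(a) Rise: 46,370 g / 443,000 L × 1000 = 104.7 mg/L.

(b) Available chlorine delivered: 2210 g × 0.902 = 1993 g as Cl₂.
(b) Concentration rise: 1993 g / 840,000 L = 2.373 mg/L = 2.37 ppm.

(a) 105 ppm; (b) 2.37 ppm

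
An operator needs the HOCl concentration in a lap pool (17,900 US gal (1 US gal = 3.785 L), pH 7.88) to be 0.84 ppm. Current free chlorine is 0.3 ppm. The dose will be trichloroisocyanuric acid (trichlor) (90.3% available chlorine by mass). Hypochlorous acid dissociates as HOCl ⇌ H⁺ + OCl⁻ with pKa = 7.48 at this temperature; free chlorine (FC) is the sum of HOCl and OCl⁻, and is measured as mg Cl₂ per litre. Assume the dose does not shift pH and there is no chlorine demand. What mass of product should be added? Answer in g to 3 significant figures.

Volume: 17,900 US gal × 3.785 L/gal = 67,752 L.
[OCl⁻]/[HOCl] = 10^(pH − pKa) = 10^(7.88 − 7.48) = 2.512; fraction as HOCl = 1/(1 + 2.512) = 0.2847.
Free chlorine required for 0.84 ppm HOCl: 0.84 / 0.2847 = 2.95 ppm.
FC to add: 2.95 − 0.3 = 2.65 mg/L as Cl₂.
Cl₂ equivalent: 2.65 mg/L × 67,752 L = 179.5 g.
Product at 90.3% available Cl: 179.5 / 0.903 = 198.8 g.

199 g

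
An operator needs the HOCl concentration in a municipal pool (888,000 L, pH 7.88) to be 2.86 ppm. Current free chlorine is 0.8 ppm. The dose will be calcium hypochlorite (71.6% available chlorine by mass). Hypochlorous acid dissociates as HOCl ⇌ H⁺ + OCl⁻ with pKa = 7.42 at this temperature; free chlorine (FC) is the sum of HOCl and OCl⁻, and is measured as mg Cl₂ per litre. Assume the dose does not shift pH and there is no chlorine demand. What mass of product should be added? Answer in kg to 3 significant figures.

[OCl⁻]/[HOCl] = 10^(pH − pKa) = 10^(7.88 − 7.42) = 2.884; fraction as HOCl = 1/(1 + 2.884) = 0.2575.
Free chlorine required for 2.86 ppm HOCl: 2.86 / 0.2575 = 11.11 ppm.
FC to add: 11.11 − 0.8 = 10.31 mg/L as Cl₂.
Cl₂ equivalent: 10.31 mg/L × 888,000 L = 9154 g.
Product at 71.6% available Cl: 9154 / 0.716 = 12,780 g.

12.8 kg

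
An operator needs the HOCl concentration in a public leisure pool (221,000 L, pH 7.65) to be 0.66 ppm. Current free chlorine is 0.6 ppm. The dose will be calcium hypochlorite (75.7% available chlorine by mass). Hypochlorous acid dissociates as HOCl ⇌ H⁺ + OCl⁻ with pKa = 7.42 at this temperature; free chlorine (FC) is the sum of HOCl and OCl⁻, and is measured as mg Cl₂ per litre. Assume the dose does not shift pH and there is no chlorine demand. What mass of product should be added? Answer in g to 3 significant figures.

[OCl⁻]/[HOCl] = 10^(pH − pKa) = 10^(7.65 − 7.42) = 1.698; fraction as HOCl = 1/(1 + 1.698) = 0.3706.
Free chlorine required for 0.66 ppm HOCl: 0.66 / 0.3706 = 1.781 ppm.
FC to add: 1.781 − 0.6 = 1.181 mg/L as Cl₂.
Cl₂ equivalent: 1.181 mg/L × 221,000 L = 261 g.
Product at 75.7% available Cl: 261 / 0.757 = 344.7 g.

345 g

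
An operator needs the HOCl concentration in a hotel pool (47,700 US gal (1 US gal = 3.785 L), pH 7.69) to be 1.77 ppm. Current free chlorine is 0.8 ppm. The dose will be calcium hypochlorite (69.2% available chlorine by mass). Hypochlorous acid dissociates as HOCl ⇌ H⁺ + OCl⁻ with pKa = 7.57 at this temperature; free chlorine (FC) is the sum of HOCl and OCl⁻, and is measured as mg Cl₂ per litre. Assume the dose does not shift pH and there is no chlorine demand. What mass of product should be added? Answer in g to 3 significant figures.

Volume: 47,700 US gal × 3.785 L/gal = 180,544 L.
[OCl⁻]/[HOCl] = 10^(pH − pKa) = 10^(7.69 − 7.57) = 1.318; fraction as HOCl = 1/(1 + 1.318) = 0.4314.
Free chlorine required for 1.77 ppm HOCl: 1.77 / 0.4314 = 4.103 ppm.
FC to add: 4.103 − 0.8 = 3.303 mg/L as Cl₂.
Cl₂ equivalent: 3.303 mg/L × 180,544 L = 596.4 g.
Product at 69.2% available Cl: 596.4 / 0.692 = 861.8 g.

862 g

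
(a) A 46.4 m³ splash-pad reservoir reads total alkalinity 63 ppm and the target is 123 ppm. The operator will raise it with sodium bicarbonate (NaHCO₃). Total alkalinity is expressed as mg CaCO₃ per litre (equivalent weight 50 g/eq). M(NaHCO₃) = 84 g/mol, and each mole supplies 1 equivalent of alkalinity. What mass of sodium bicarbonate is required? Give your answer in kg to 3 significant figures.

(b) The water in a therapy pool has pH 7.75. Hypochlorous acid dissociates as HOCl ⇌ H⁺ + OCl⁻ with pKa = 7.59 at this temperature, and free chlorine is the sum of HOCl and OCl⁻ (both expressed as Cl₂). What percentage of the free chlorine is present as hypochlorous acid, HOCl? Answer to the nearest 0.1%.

(a) 4.68 kg; (b) 40.9%

(a) Volume: 46.4 m³ = 46,400 L.
(a) Alkalinity to add: (123 − 63) = 60 mg/L as CaCO₃ × 46,400 L = 2784 g as CaCO₃.
(a) Equivalents: 2784 g ÷ 50 g/eq = 55.68 eq.
(a) NaHCO₃ supplies 1 eq per mole → 55.68 mol.
(a) Mass: 55.68 mol × 84 g/mol = 4677 g.

(b) [OCl⁻]/[HOCl] = 10^(pH − pKa) = 10^(7.75 − 7.59) = 10^0.16 = 1.445.
(b) Fraction as HOCl = 1 / (1 + 1.445) = 0.4089.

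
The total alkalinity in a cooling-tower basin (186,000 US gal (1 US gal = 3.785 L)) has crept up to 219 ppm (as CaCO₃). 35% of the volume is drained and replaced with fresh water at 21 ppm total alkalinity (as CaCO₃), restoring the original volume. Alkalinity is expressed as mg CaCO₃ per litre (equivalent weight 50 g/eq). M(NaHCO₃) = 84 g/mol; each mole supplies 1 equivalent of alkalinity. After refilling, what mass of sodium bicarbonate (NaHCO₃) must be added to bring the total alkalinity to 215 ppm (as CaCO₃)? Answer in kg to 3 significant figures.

77.2 kg

Volume: 186,000 US gal × 3.785 L/gal = 704,010 L.
After draining 35% and refilling: 219 × 0.65 + 21 × 0.35 = 149.7 ppm.
Deficit to target: 215 − 149.7 = 65.3 mg/L.
As CaCO₃: 65.3 mg/L × 704,010 L = 45,970 g; ÷ 50 g/eq ÷ 1 = 919.4 mol NaHCO₃.
Mass: 919.4 × 84 = 77,230 g.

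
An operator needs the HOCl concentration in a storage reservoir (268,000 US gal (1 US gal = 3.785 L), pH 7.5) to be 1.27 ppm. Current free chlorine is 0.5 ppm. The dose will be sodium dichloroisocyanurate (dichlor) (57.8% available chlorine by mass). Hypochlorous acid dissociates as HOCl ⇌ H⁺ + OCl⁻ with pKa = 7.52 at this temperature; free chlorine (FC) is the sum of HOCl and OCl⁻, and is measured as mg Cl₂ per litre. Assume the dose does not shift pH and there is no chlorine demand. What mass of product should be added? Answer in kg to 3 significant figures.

Volume: 268,000 US gal × 3.785 L/gal = 1,014,380 L.
[OCl⁻]/[HOCl] = 10^(pH − pKa) = 10^(7.5 − 7.52) = 0.955; fraction as HOCl = 1/(1 + 0.955) = 0.5115.
Free chlorine required for 1.27 ppm HOCl: 1.27 / 0.5115 = 2.483 ppm.
FC to add: 2.483 − 0.5 = 1.983 mg/L as Cl₂.
Cl₂ equivalent: 1.983 mg/L × 1,014,380 L = 2011 g.
Product at 57.8% available Cl: 2011 / 0.578 = 3480 g.

3.48 kg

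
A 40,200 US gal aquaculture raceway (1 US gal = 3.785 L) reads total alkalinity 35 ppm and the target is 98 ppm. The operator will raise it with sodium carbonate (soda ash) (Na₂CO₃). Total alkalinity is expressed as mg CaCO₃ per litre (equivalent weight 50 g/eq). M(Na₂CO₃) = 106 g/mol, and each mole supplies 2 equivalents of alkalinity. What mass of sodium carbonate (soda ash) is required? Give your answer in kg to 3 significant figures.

Volume: 40,200 US gal × 3.785 L/gal = 152,157 L.
Alkalinity to add: (98 − 35) = 63 mg/L as CaCO₃ × 152,157 L = 9586 g as CaCO₃.
Equivalents: 9586 g ÷ 50 g/eq = 191.7 eq.
Each mole of Na₂CO₃ supplies 2 eq, so 191.7 / 2 = 95.86 mol.
Mass: 95.86 mol × 106 g/mol = 10,160 g.

10.2 kg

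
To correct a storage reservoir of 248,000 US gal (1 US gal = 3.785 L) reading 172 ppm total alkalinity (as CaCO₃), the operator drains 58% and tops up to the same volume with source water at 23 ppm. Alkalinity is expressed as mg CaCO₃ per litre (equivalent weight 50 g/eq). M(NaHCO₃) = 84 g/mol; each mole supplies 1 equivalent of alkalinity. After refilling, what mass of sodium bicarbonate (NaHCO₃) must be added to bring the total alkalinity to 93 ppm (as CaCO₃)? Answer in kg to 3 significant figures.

Volume: 248,000 US gal × 3.785 L/gal = 938,680 L.
After draining 58% and refilling: 172 × 0.42 + 23 × 0.58 = 85.58 ppm.
Deficit to target: 93 − 85.58 = 7.42 mg/L.
As CaCO₃: 7.42 mg/L × 938,680 L = 6965 g; ÷ 50 g/eq ÷ 1 = 139.3 mol NaHCO₃.
Mass: 139.3 × 84 = 11,700 g.

11.7 kg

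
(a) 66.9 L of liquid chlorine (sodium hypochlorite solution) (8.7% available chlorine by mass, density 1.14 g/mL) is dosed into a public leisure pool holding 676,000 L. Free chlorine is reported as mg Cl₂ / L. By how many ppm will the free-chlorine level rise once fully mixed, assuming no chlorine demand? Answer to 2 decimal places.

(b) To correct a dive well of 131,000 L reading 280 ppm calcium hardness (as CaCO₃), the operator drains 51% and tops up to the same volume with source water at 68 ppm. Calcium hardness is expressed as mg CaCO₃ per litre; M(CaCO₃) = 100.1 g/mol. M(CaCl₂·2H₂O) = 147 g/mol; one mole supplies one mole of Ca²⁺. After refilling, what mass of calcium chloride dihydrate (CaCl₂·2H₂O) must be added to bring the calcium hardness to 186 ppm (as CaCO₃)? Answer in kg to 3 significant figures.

(a) 9.82 ppm; (b) 2.72 kg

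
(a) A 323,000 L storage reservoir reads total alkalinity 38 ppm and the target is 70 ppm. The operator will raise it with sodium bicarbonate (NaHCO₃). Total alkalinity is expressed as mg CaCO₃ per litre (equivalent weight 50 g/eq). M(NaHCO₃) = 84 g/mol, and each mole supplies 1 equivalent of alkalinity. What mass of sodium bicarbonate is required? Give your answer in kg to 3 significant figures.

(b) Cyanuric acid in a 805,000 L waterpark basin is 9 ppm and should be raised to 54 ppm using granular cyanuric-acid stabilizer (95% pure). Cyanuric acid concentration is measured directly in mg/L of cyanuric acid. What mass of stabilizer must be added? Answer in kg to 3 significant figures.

(a) 17.4 kg; (b) 38.1 kg

(a) Alkalinity to add: (70 − 38) = 32 mg/L as CaCO₃ × 323,000 L = 10,340 g as CaCO₃.
(a) Equivalents: 10,340 g ÷ 50 g/eq = 206.7 eq.
(a) NaHCO₃ supplies 1 eq per mole → 206.7 mol.
(a) Mass: 206.7 mol × 84 g/mol = 17,360 g.

(b) CYA to add: (54 − 9) = 45 mg/L × 805,000 L = 36,220 g cyanuric acid.
(b) At 95% purity: 36,220 / 0.95 = 38,130 g product.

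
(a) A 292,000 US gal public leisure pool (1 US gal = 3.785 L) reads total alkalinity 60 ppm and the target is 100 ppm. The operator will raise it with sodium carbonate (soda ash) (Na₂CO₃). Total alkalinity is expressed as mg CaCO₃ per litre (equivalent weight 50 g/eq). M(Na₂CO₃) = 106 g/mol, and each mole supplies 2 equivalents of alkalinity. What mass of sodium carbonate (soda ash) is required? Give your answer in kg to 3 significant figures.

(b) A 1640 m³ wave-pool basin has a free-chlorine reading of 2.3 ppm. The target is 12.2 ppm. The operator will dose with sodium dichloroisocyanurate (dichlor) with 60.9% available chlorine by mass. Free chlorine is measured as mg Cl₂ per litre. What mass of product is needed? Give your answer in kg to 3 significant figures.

(a) Volume: 292,000 US gal × 3.785 L/gal = 1,105,220 L.
(a) Alkalinity to add: (100 − 60) = 40 mg/L as CaCO₃ × 1,105,220 L = 44,210 g as CaCO₃.
(a) Equivalents: 44,210 g ÷ 50 g/eq = 884.2 eq.
(a) Each mole of Na₂CO₃ supplies 2 eq, so 884.2 / 2 = 442.1 mol.
(a) Mass: 442.1 mol × 106 g/mol = 46,860 g.

(b) Volume: 1640 m³ = 1,640,000 L.
(b) Chlorine deficit: 12.2 − 2.3 = 9.9 ppm = 9.9 mg/L as Cl₂.
(b) Cl₂ equivalent needed: 9.9 mg/L × 1,640,000 L = 16,240,000 mg = 16,240 g.
(b) Product at 60.9% available chlorine: 16,240 / 0.609 = 26,660 g.

(a) 46.9 kg; (b) 26.7 kg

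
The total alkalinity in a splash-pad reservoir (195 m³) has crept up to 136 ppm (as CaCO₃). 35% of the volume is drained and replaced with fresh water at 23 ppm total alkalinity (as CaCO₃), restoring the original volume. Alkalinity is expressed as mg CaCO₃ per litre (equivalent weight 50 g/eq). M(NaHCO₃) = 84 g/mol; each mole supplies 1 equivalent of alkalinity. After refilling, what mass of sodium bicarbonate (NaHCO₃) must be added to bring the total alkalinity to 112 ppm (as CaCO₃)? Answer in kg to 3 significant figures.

5.09 kg

Volume: 195 m³ = 195,000 L.
After draining 35% and refilling: 136 × 0.65 + 23 × 0.35 = 96.45 ppm.
Deficit to target: 112 − 96.45 = 15.55 mg/L.
As CaCO₃: 15.55 mg/L × 195,000 L = 3032 g; ÷ 50 g/eq ÷ 1 = 60.64 mol NaHCO₃.
Mass: 60.64 × 84 = 5094 g.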